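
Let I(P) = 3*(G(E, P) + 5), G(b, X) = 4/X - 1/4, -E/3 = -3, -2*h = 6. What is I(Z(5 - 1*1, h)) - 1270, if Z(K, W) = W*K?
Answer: -5027/4 ≈ -1256.8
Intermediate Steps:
h = -3 (h = -½*6 = -3)
E = 9 (E = -3*(-3) = 9)
G(b, X) = -¼ + 4/X (G(b, X) = 4/X - 1*¼ = 4/X - ¼ = -¼ + 4/X)
Z(K, W) = K*W
I(P) = 15 + 3*(16 - P)/(4*P) (I(P) = 3*((16 - P)/(4*P) + 5) = 3*(5 + (16 - P)/(4*P)) = 15 + 3*(16 - P)/(4*P))
I(Z(5 - 1*1, h)) - 1270 = (57/4 + 12/(((5 - 1*1)*(-3)))) - 1270 = (57/4 + 12/(((5 - 1)*(-3)))) - 1270 = (57/4 + 12/((4*(-3)))) - 1270 = (57/4 + 12/(-12)) - 1270 = (57/4 + 12*(-1/12)) - 1270 = (57/4 - 1) - 1270 = 53/4 - 1270 = -5027/4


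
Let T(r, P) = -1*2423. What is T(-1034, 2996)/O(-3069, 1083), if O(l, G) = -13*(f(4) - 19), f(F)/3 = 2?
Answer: -2423/169 ≈ -14.337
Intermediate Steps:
f(F) = 6 (f(F) = 3*2 = 6)
O(l, G) = 169 (O(l, G) = -13*(6 - 19) = -13*(-13) = 169)
T(r, P) = -2423
T(-1034, 2996)/O(-3069, 1083) = -2423/169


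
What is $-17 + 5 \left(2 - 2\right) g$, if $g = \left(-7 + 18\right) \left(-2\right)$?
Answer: $-17$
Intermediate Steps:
$g = -22$ ($g = 11 \left(-2\right) = -22$)
$-17 + 5 \left(2 - 2\right) g = -17 + 5 \left(2 - 2\right) \left(-22\right) = -17 + 5 \cdot 0 \left(-22\right) = -17 + 0 \left(-22\right) = -17 + 0 = -17$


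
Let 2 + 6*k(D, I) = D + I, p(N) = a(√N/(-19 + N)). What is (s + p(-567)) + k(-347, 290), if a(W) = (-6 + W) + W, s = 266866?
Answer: 1601101/6 - 9*I*√7/293 ≈ 2.6685e+5 - 0.081269*I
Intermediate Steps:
a(W) = -6 + 2*W
p(N) = -6 + 2*√N/(-19 + N) (p(N) = -6 + 2*(√N/(-19 + N)) = -6 + 2*√N/(-19 + N))
k(D, I) = -⅓ + D/6 + I/6 (k(D, I) = -⅓ + (D + I)/6 = -⅓ + (D/6 + I/6) = -⅓ + D/6 + I/6)
(s + p(-567)) + k(-347, 290) = (266866 + 2*(57 + √(-567) - 3*(-567))/(-19 - 567)) + (-⅓ + (⅙)*(-347) + (⅙)*290) = (266866 + 2*(57 + 9*I*√7 + 1701)/(-586)) + (-⅓ - 347/6 + 145/3) = (266866 + 2*(-1/586)*(1758 + 9*I*√7)) - 59/6 = (266866 + (-6 - 9*I*√7/293)) - 59/6 = (266860 - 9*I*√7/293) - 59/6 = 1601101/6 - 9*I*√7/293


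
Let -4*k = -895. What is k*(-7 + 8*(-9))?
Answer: -70705/4 ≈ -17676.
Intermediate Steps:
k = 895/4 (k = -1/4*(-895) = 895/4 ≈ 223.75)
k*(-7 + 8*(-9)) = 895*(-7 + 8*(-9))/4 = 895*(-7 - 72)/4 = (895/4)*(-79) = -70705/4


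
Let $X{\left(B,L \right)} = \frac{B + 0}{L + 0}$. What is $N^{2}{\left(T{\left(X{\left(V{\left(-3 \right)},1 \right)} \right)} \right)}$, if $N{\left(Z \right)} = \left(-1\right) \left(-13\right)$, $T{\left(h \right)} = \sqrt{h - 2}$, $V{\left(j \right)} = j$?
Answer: $169$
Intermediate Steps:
$X{\left(B,L \right)} = \frac{B}{L}$
$T{\left(h \right)} = \sqrt{-2 + h}$
$N{\left(Z \right)} = 13$
$N^{2}{\left(T{\left(X{\left(V{\left(-3 \right)},1 \right)} \right)} \right)} = 13^{2} = 169$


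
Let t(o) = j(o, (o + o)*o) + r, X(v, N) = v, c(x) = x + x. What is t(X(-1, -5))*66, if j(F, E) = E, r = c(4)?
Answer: 660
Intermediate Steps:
c(x) = 2*x
r = 8 (r = 2*4 = 8)
t(o) = 8 + 2*o² (t(o) = (o + o)*o + 8 = (2*o)*o + 8 = 2*o² + 8 = 8 + 2*o²)
t(X(-1, -5))*66 = (8 + 2*(-1)²)*66 = (8 + 2*1)*66 = (8 + 2)*66 = 10*66 = 660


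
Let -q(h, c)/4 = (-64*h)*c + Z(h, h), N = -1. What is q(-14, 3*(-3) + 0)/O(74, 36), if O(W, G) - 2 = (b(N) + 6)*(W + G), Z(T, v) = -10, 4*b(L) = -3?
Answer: 64592/1159 ≈ 55.731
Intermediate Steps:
b(L) = -3/4 (b(L) = (1/4)*(-3) = -3/4)
O(W, G) = 2 + 21*G/4 + 21*W/4 (O(W, G) = 2 + (-3/4 + 6)*(W + G) = 2 + 21*(G + W)/4 = 2 + (21*G/4 + 21*W/4) = 2 + 21*G/4 + 21*W/4)
q(h, c) = 40 + 256*c*h (q(h, c) = -4*((-64*h)*c - 10) = -4*(-64*c*h - 10) = -4*(-10 - 64*c*h) = 40 + 256*c*h)
q(-14, 3*(-3) + 0)/O(74, 36) = (40 + 256*(3*(-3) + 0)*(-14))/(2 + (21/4)*36 + (21/4)*74) = (40 + 256*(-9 + 0)*(-14))/(2 + 189 + 777/2) = (40 + 256*(-9)*(-14))/(1159/2) = (40 + 32256)*(2/1159) = 32296*(2/1159) = 64592/1159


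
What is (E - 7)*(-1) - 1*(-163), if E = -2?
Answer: 172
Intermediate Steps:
(E - 7)*(-1) - 1*(-163) = (-2 - 7)*(-1) - 1*(-163) = -9*(-1) + 163 = 9 + 163 = 172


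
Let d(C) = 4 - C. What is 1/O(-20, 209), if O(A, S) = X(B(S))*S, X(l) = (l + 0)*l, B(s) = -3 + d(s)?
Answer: 1/9042176 ≈ 1.1059e-7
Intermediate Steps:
B(s) = 1 - s (B(s) = -3 + (4 - s) = 1 - s)
X(l) = l² (X(l) = l*l = l²)
O(A, S) = S*(1 - S)² (O(A, S) = (1 - S)²*S = S*(1 - S)²)
1/O(-20, 209) = 1/(209*(-1 + 209)²) = 1/(209*208²) = 1/(209*43264) = 1/9042176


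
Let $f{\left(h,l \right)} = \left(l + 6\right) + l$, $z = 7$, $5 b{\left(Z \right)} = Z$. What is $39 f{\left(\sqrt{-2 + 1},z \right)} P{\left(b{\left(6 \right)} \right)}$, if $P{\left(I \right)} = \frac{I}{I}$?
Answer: $780$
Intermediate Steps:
$b{\left(Z \right)} = \frac{Z}{5}$
$P{\left(I \right)} = 1$
$f{\left(h,l \right)} = 6 + 2 l$ ($f{\left(h,l \right)} = \left(6 + l\right) + l = 6 + 2 l$)
$39 f{\left(\sqrt{-2 + 1},z \right)} P{\left(b{\left(6 \right)} \right)} = 39 \left(6 + 2 \cdot 7\right) 1 = 39 \left(6 + 14\right) 1 = 39 \cdot 20 \cdot 1 = 780 \cdot 1 = 780$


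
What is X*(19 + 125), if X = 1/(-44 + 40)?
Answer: -36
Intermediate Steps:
X = -1/4 (X = 1/(-4) = -1/4 ≈ -0.25000)
X*(19 + 125) = -(19 + 125)/4 = -1/4*144 = -36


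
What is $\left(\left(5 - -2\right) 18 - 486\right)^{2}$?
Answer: $129600$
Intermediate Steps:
$\left(\left(5 - -2\right) 18 - 486\right)^{2} = \left(\left(5 + 2\right) 18 - 486\right)^{2} = \left(7 \cdot 18 - 486\right)^{2} = \left(126 - 486\right)^{2} = \left(-360\right)^{2} = 129600$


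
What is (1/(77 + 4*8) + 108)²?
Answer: 138603529/11881 ≈ 11666.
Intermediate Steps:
(1/(77 + 4*8) + 108)² = (1/(77 + 32) + 108)² = (1/109 + 108)² = (11773/109)² = 138603529/11881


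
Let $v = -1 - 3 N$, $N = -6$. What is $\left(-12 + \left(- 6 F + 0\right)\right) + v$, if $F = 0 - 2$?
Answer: $17$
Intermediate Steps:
$F = -2$ ($F = 0 - 2 = -2$)
$v = 17$ ($v = -1 - -18 = -1 + 18 = 17$)
$\left(-12 + \left(- 6 F + 0\right)\right) + v = \left(-12 + \left(\left(-6\right) \left(-2\right) + 0\right)\right) + 17 = \left(-12 + \left(12 + 0\right)\right) + 17 = \left(-12 + 12\right) + 17 = 0 + 17 = 17$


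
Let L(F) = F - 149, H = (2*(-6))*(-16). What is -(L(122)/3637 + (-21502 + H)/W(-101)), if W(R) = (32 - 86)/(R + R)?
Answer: 7827952199/98199 ≈ 79715.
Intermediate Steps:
H = 192 (H = -12*(-16) = 192)
W(R) = -27/R (W(R) = -54*1/(2*R) = -27/R)
L(F) = -149 + F
-(L(122)/3637 + (-21502 + H)/W(-101)) = -((-149 + 122)/3637 + (-21502 + 192)/((-27/(-101)))) = -(-27*1/3637 - 21310/((-27*(-1/101)))) = -(-27/3637 - 21310/27/101) = -(-27/3637 - 21310*101/27) = -(-27/3637 - 2152310/27) = -1*(-7827952199/98199) = 7827952199/98199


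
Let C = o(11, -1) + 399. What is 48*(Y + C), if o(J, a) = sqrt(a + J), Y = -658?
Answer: -12432 + 48*sqrt(10) ≈ -12280.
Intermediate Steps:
o(J, a) = sqrt(J + a)
C = 399 + sqrt(10) (C = sqrt(11 - 1) + 399 = sqrt(10) + 399 = 399 + sqrt(10) ≈ 402.16)
48*(Y + C) = 48*(-658 + (399 + sqrt(10))) = 48*(-259 + sqrt(10)) = -12432 + 48*sqrt(10)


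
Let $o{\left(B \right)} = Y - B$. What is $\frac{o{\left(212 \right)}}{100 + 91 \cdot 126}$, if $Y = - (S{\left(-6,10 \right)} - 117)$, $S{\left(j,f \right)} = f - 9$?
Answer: $- \frac{48}{5783} \approx -0.0083002$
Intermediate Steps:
$S{\left(j,f \right)} = -9 + f$
$Y = 116$ ($Y = - (\left(-9 + 10\right) - 117) = - (1 - 117) = \left(-1\right) \left(-116\right) = 116$)
$o{\left(B \right)} = 116 - B$
$\frac{o{\left(212 \right)}}{100 + 91 \cdot 126} = \frac{116 - 212}{100 + 91 \cdot 126} = \frac{116 - 212}{100 + 11466} = - \frac{96}{11566} = \left(-96\right) \frac{1}{11566} = - \frac{48}{5783}$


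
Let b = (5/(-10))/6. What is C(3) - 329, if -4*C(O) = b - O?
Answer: -15755/48 ≈ -328.23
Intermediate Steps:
b = -1/12 (b = (5*(-⅒))*(⅙) = -½*⅙ = -1/12 ≈ -0.083333)
C(O) = 1/48 + O/4 (C(O) = -(-1/12 - O)/4 = 1/48 + O/4)
C(3) - 329 = (1/48 + (¼)*3) - 329 = (1/48 + ¾) - 329 = 37/48 - 329 = -15755/48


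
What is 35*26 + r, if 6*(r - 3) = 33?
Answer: 1837/2 ≈ 918.50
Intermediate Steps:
r = 17/2 (r = 3 + (⅙)*33 = 3 + 11/2 = 17/2 ≈ 8.5000)
35*26 + r = 35*26 + 17/2 = 910 + 17/2 = 1837/2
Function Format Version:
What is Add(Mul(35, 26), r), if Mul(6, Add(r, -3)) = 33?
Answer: Rational(1837, 2) ≈ 918.50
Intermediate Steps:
r = Rational(17, 2) (r = Add(3, Mul(Rational(1, 6), 33)) = Add(3, Rational(11, 2)) = Rational(17, 2) ≈ 8.5000)
Add(Mul(35, 26), r) = Add(Mul(35, 26), Rational(17, 2)) = Add(910, Rational(17, 2)) = Rational(1837, 2)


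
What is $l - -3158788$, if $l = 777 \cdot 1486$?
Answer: $4313410$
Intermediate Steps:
$l = 1154622$
$l - -3158788 = 1154622 - -3158788 = 1154622 + 3158788 = 4313410$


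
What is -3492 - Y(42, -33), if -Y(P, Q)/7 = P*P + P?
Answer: 9150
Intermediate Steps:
Y(P, Q) = -7*P - 7*P² (Y(P, Q) = -7*(P*P + P) = -7*(P² + P) = -7*(P + P²) = -7*P - 7*P²)
-3492 - Y(42, -33) = -3492 - (-7)*42*(1 + 42) = -3492 - (-7)*42*43 = -3492 - 1*(-12642) = -3492 + 12642 = 9150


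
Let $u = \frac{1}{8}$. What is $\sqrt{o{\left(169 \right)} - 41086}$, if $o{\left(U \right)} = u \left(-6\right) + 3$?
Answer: $\frac{i \sqrt{164335}}{2} \approx 202.69 i$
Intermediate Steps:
$u = \frac{1}{8} \approx 0.125$
$o{\left(U \right)} = \frac{9}{4}$ ($o{\left(U \right)} = \frac{1}{8} \left(-6\right) + 3 = - \frac{3}{4} + 3 = \frac{9}{4}$)
$\sqrt{o{\left(169 \right)} - 41086} = \sqrt{\frac{9}{4} - 41086} = \sqrt{- \frac{164335}{4}} = \frac{i \sqrt{164335}}{2}$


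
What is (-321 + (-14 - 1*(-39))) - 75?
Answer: -371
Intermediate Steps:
(-321 + (-14 - 1*(-39))) - 75 = (-321 + (-14 + 39)) - 75 = (-321 + 25) - 75 = -296 - 75 = -371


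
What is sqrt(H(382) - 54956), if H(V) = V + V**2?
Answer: 15*sqrt(406) ≈ 302.24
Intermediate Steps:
sqrt(H(382) - 54956) = sqrt(382*(1 + 382) - 54956) = sqrt(382*383 - 54956) = sqrt(146306 - 54956) = sqrt(91350) = 15*sqrt(406)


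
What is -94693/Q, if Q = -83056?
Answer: 94693/83056 ≈ 1.1401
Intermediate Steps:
-94693/Q = -94693/(-83056) = -94693*(-1/83056) = 94693/83056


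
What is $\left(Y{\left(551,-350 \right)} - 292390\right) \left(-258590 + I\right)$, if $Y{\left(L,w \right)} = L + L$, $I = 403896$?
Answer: $-42325894128$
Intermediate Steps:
$Y{\left(L,w \right)} = 2 L$
$\left(Y{\left(551,-350 \right)} - 292390\right) \left(-258590 + I\right) = \left(2 \cdot 551 - 292390\right) \left(-258590 + 403896\right) = \left(1102 - 292390\right) 145306 = \left(-291288\right) 145306 = -42325894128$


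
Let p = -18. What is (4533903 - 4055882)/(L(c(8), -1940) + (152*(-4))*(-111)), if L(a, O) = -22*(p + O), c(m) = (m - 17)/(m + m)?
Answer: 478021/110564 ≈ 4.3235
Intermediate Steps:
c(m) = (-17 + m)/(2*m) (c(m) = (-17 + m)/((2*m)) = (-17 + m)*(1/(2*m)) = (-17 + m)/(2*m))
L(a, O) = 396 - 22*O (L(a, O) = -22*(-18 + O) = 396 - 22*O)
(4533903 - 4055882)/(L(c(8), -1940) + (152*(-4))*(-111)) = (4533903 - 4055882)/((396 - 22*(-1940)) + (152*(-4))*(-111)) = 478021/((396 + 42680) - 608*(-111)) = 478021/(43076 + 67488) = 478021/110564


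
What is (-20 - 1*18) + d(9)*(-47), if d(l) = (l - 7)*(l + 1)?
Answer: -978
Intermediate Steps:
d(l) = (1 + l)*(-7 + l) (d(l) = (-7 + l)*(1 + l) = (1 + l)*(-7 + l))
(-20 - 1*18) + d(9)*(-47) = (-20 - 1*18) + (-7 + 9**2 - 6*9)*(-47) = (-20 - 18) + (-7 + 81 - 54)*(-47) = -38 + 20*(-47) = -38 - 940 = -978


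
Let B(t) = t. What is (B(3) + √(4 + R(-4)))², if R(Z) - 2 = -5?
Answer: 16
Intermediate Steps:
R(Z) = -3 (R(Z) = 2 - 5 = -3)
(B(3) + √(4 + R(-4)))² = (3 + √(4 - 3))² = (3 + √1)² = (3 + 1)² = 4² = 16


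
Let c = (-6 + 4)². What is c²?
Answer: 16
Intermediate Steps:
c = 4 (c = (-2)² = 4)
c² = 4² = 16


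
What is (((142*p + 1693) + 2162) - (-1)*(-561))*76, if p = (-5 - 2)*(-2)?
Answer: 401432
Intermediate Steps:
p = 14 (p = -7*(-2) = 14)
(((142*p + 1693) + 2162) - (-1)*(-561))*76 = (((142*14 + 1693) + 2162) - (-1)*(-561))*76 = (((1988 + 1693) + 2162) - 1*561)*76 = ((3681 + 2162) - 561)*76 = (5843 - 561)*76 = 5282*76 = 401432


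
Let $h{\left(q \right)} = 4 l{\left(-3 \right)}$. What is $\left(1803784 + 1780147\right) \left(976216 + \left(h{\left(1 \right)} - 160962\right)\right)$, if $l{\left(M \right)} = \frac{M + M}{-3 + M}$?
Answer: $2921828419198$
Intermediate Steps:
$l{\left(M \right)} = \frac{2 M}{-3 + M}$
$h{\left(q \right)} = 4$ ($h{\left(q \right)} = 4 \cdot 2 \left(-3\right) \frac{1}{-3 - 3} = 4 \cdot 2 \left(-3\right) \frac{1}{-6} = 4 \cdot 2 \left(-3\right) \left(- \frac{1}{6}\right) = 4 \cdot 1 = 4$)
$\left(1803784 + 1780147\right) \left(976216 + \left(h{\left(1 \right)} - 160962\right)\right) = \left(1803784 + 1780147\right) \left(976216 + \left(4 - 160962\right)\right) = 3583931 \left(976216 + \left(4 - 160962\right)\right) = 3583931 \left(976216 - 160958\right) = 3583931 \cdot 815258 = 2921828419198$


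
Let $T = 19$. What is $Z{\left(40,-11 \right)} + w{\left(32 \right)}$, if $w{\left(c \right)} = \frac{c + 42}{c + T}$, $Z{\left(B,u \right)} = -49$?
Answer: $- \frac{2425}{51} \approx -47.549$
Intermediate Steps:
$w{\left(c \right)} = \frac{42 + c}{19 + c}$ ($w{\left(c \right)} = \frac{c + 42}{c + 19} = \frac{42 + c}{19 + c}$)
$Z{\left(40,-11 \right)} + w{\left(32 \right)} = -49 + \frac{42 + 32}{19 + 32} = -49 + \frac{1}{51} \cdot 74 = -49 + \frac{74}{51} = - \frac{2425}{51}$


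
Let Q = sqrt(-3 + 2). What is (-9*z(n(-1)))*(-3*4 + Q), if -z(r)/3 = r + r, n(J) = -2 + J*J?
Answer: 648 - 54*I ≈ 648.0 - 54.0*I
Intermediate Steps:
n(J) = -2 + J**2
Q = I (Q = sqrt(-1) = I ≈ 1.0*I)
z(r) = -6*r (z(r) = -3*(r + r) = -6*r)
(-9*z(n(-1)))*(-3*4 + Q) = (-(-54)*(-2 + (-1)**2))*(-3*4 + I) = (-(-54)*(-2 + 1))*(-12 + I) = (-(-54)*(-1))*(-12 + I) = (-9*6)*(-12 + I) = -54*(-12 + I) = 648 - 54*I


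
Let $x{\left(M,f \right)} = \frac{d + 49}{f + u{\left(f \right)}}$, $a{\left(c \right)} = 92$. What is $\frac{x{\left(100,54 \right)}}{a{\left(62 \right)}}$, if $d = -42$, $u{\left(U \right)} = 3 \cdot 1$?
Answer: $\frac{7}{5244} \approx 0.0013349$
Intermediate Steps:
$u{\left(U \right)} = 3$
$x{\left(M,f \right)} = \frac{7}{3 + f}$ ($x{\left(M,f \right)} = \frac{-42 + 49}{f + 3} = \frac{7}{3 + f}$)
$\frac{x{\left(100,54 \right)}}{a{\left(62 \right)}} = \frac{7 \frac{1}{3 + 54}}{92} = \frac{7}{57} \cdot \frac{1}{92} = \frac{7}{5244}$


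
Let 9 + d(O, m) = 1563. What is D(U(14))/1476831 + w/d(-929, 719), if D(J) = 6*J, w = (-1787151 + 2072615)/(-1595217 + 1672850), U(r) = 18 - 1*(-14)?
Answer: 74124214588/29694562644957 ≈ 0.0024962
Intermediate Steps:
d(O, m) = 1554 (d(O, m) = -9 + 1563 = 1554)
U(r) = 32 (U(r) = 18 + 14 = 32)
w = 285464/77633 ≈ 3.6771
D(U(14))/1476831 + w/d(-929, 719) = (6*32)/1476831 + (285464/77633)/1554 = 192*(1/1476831) + (285464/77633)*(1/1554) = 64/492277 + 142732/60320841 = 74124214588/29694562644957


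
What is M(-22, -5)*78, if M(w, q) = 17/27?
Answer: 442/9 ≈ 49.111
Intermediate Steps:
M(w, q) = 17/27 (M(w, q) = 17*(1/27) = 17/27)
M(-22, -5)*78 = (17/27)*78 = 442/9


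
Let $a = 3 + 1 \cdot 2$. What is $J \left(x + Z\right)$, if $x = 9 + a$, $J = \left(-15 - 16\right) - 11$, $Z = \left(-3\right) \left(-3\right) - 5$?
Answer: $-756$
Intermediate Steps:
$Z = 4$ ($Z = 9 - 5 = 4$)
$J = -42$ ($J = -31 - 11 = -42$)
$a = 5$ ($a = 3 + 2 = 5$)
$x = 14$ ($x = 9 + 5 = 14$)
$J \left(x + Z\right) = - 42 \left(14 + 4\right) = \left(-42\right) 18 = -756$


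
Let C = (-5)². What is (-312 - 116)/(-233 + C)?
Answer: 107/52 ≈ 2.0577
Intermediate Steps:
C = 25
(-312 - 116)/(-233 + C) = (-312 - 116)/(-233 + 25) = -428/(-208) = -428*(-1/208) = 107/52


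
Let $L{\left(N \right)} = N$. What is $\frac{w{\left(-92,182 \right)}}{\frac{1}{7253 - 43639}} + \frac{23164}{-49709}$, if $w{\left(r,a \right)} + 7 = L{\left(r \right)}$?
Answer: $\frac{179062432562}{49709} \approx 3.6022 \cdot 10^{6}$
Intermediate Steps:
$w{\left(r,a \right)} = -7 + r$
$\frac{w{\left(-92,182 \right)}}{\frac{1}{7253 - 43639}} + \frac{23164}{-49709} = \frac{-7 - 92}{\frac{1}{7253 - 43639}} + \frac{23164}{-49709} = - \frac{99}{\frac{1}{-36386}} + 23164 \left(- \frac{1}{49709}\right) = - \frac{99}{- \frac{1}{36386}} - \frac{23164}{49709} = \left(-99\right) \left(-36386\right) - \frac{23164}{49709} = 3602214 - \frac{23164}{49709} = \frac{179062432562}{49709}$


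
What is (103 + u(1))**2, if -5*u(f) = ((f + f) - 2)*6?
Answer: 10609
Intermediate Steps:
u(f) = 12/5 - 12*f/5 (u(f) = -((f + f) - 2)*6/5 = -(2*f - 2)*6/5 = -(-2 + 2*f)*6/5 = -(-12 + 12*f)/5 = 12/5 - 12*f/5)
(103 + u(1))**2 = (103 + (12/5 - 12/5*1))**2 = (103 + (12/5 - 12/5))**2 = (103 + 0)**2 = 103**2 = 10609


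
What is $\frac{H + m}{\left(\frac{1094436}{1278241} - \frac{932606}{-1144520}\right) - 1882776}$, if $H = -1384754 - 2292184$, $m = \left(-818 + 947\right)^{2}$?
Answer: $\frac{2677456723855414020}{1377223429287617777} \approx 1.9441$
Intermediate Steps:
$m = 16641$ ($m = 129^{2} = 16641$)
$H = -3676938$ ($H = -1384754 - 2292184 = -3676938$)
$\frac{H + m}{\left(\frac{1094436}{1278241} - \frac{932606}{-1144520}\right) - 1882776} = \frac{-3676938 + 16641}{\left(\frac{1094436}{1278241} - \frac{932606}{-1144520}\right) - 1882776} = - \frac{3660297}{\left(1094436 \cdot \frac{1}{1278241} - - \frac{466303}{572260}\right) - 1882776} = - \frac{3660297}{\left(\frac{1094436}{1278241} + \frac{466303}{572260}\right) - 1882776} = - \frac{3660297}{\frac{1222349558383}{731486194660} - 1882776} = - \frac{3660297}{- \frac{1377223429287617777}{731486194660}} = \left(-3660297\right) \left(- \frac{731486194660}{1377223429287617777}\right) = \frac{2677456723855414020}{1377223429287617777}$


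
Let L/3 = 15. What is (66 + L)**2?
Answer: 12321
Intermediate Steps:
L = 45 (L = 3*15 = 45)
(66 + L)**2 = (66 + 45)**2 = 111**2 = 12321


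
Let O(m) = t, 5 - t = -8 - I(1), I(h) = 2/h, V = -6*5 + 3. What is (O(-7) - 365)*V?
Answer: 9450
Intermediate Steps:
V = -27 (V = -30 + 3 = -27)
t = 15 (t = 5 - (-8 - 2/1) = 5 - (-8 - 2) = 5 - 1*(-10) = 5 + 10 = 15)
O(m) = 15
(O(-7) - 365)*V = (15 - 365)*(-27) = -350*(-27) = 9450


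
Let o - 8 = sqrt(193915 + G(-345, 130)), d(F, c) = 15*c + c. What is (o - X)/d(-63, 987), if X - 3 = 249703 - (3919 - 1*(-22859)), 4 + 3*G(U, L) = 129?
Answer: -27865/1974 + sqrt(1745610)/47376 ≈ -14.088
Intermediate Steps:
G(U, L) = 125/3 (G(U, L) = -4/3 + (1/3)*129 = -4/3 + 43 = 125/3)
d(F, c) = 16*c
X = 222928 (X = 3 + (249703 - (3919 - 1*(-22859))) = 3 + (249703 - (3919 + 22859)) = 3 + (249703 - 1*26778) = 3 + (249703 - 26778) = 3 + 222925 = 222928)
o = 8 + sqrt(1745610)/3 (o = 8 + sqrt(193915 + 125/3) = 8 + sqrt(581870/3) = 8 + sqrt(1745610)/3 ≈ 448.41)
(o - X)/d(-63, 987) = ((8 + sqrt(1745610)/3) - 1*222928)/((16*987)) = ((8 + sqrt(1745610)/3) - 222928)/15792 = (-222920 + sqrt(1745610)/3)*(1/15792) = -27865/1974 + sqrt(1745610)/47376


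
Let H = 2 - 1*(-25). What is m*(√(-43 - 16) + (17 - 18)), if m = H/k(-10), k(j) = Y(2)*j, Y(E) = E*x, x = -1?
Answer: -27/20 + 27*I*√59/20 ≈ -1.35 + 10.37*I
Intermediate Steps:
Y(E) = -E (Y(E) = E*(-1) = -E)
H = 27 (H = 2 + 25 = 27)
k(j) = -2*j (k(j) = (-1*2)*j = -2*j)
m = 27/20 (m = 27/((-2*(-10))) = 27/20 ≈ 1.3500)
m*(√(-43 - 16) + (17 - 18)) = 27*(√(-43 - 16) + (17 - 18))/20 = 27*(√(-59) - 1)/20 = 27*(I*√59 - 1)/20 = 27*(-1 + I*√59)/20 = -27/20 + 27*I*√59/20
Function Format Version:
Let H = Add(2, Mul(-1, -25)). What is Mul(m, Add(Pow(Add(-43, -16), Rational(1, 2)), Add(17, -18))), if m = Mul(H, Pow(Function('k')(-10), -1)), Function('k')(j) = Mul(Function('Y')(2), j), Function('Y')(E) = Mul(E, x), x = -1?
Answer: Add(Rational(-27, 20), Mul(Rational(27, 20), I, Pow(59, Rational(1, 2)))) ≈ Add(-1.3500, Mul(10.370, I))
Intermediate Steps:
Function('Y')(E) = Mul(-1, E) (Function('Y')(E) = Mul(E, -1) = Mul(-1, E))
H = 27 (H = Add(2, 25) = 27)
Function('k')(j) = Mul(-2, j) (Function('k')(j) = Mul(Mul(-1, 2), j) = Mul(-2, j))
m = Rational(27, 20) (m = Mul(27, Pow(Mul(-2, -10), -1)) = Mul(27, Pow(20, -1)) = Mul(27, Rational(1, 20)) = Rational(27, 20) ≈ 1.3500)
Mul(m, Add(Pow(Add(-43, -16), Rational(1, 2)), Add(17, -18))) = Mul(Rational(27, 20), Add(Pow(Add(-43, -16), Rational(1, 2)), Add(17, -18))) = Mul(Rational(27, 20), Add(Pow(-59, Rational(1, 2)), -1)) = Mul(Rational(27, 20), Add(Mul(I, Pow(59, Rational(1, 2))), -1)) = Mul(Rational(27, 20), Add(-1, Mul(I, Pow(59, Rational(1, 2))))) = Add(Rational(-27, 20), Mul(Rational(27, 20), I, Pow(59, Rational(1, 2))))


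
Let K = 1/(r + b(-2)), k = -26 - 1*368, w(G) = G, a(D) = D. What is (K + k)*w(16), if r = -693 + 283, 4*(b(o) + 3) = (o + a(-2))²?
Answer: -2578352/409 ≈ -6304.0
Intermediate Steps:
b(o) = -3 + (-2 + o)²/4 (b(o) = -3 + (o - 2)²/4 = -3 + (-2 + o)²/4)
r = -410
k = -394 (k = -26 - 368 = -394)
K = -1/409 (K = 1/(-410 + (-3 + (-2 - 2)²/4)) = 1/(-410 + (-3 + (¼)*(-4)²)) = 1/(-410 + (-3 + (¼)*16)) = 1/(-410 + (-3 + 4)) = 1/(-410 + 1) = 1/(-409) = -1/409 ≈ -0.0024450)
(K + k)*w(16) = (-1/409 - 394)*16 = -161147/409*16 = -2578352/409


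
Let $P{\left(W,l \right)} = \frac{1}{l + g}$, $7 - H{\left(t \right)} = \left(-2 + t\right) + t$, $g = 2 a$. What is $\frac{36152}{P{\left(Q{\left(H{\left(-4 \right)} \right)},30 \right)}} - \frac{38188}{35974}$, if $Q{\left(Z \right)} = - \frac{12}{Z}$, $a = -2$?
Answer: $\frac{16906897530}{17987} \approx 9.3995 \cdot 10^{5}$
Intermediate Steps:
$g = -4$ ($g = 2 \left(-2\right) = -4$)
$H{\left(t \right)} = 9 - 2 t$ ($H{\left(t \right)} = 7 - \left(\left(-2 + t\right) + t\right) = 7 - \left(-2 + 2 t\right) = 9 - 2 t$)
$P{\left(W,l \right)} = \frac{1}{-4 + l}$ ($P{\left(W,l \right)} = \frac{1}{l - 4} = \frac{1}{-4 + l}$)
$\frac{36152}{P{\left(Q{\left(H{\left(-4 \right)} \right)},30 \right)}} - \frac{38188}{35974} = \frac{36152}{\frac{1}{-4 + 30}} - \frac{38188}{35974} = \frac{36152}{\frac{1}{26}} - \frac{19094}{17987} = 36152 \frac{1}{\frac{1}{26}} - \frac{19094}{17987} = 36152 \cdot 26 - \frac{19094}{17987} = 939952 - \frac{19094}{17987} = \frac{16906897530}{17987}$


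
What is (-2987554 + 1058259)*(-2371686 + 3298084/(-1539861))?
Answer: 149913202827594050/32763 ≈ 4.5757e+12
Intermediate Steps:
(-2987554 + 1058259)*(-2371686 + 3298084/(-1539861)) = -1929295*(-2371686 + 3298084*(-1/1539861)) = -1929295*(-2371686 - 70172/32763) = -1929295*(-77703618590/32763) = 149913202827594050/32763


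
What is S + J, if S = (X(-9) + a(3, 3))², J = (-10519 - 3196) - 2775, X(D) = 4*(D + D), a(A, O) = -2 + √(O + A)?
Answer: -16490 + (74 - √6)² ≈ -11371.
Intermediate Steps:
a(A, O) = -2 + √(A + O)
X(D) = 8*D (X(D) = 4*(2*D) = 8*D)
J = -16490 (J = -13715 - 2775 = -16490)
S = (-74 + √6)² (S = (8*(-9) + (-2 + √(3 + 3)))² = (-72 + (-2 + √6))² = (-74 + √6)² ≈ 5119.5)
S + J = (74 - √6)² - 16490 = -16490 + (74 - √6)²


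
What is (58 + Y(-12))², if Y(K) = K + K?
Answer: 1156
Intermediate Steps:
Y(K) = 2*K
(58 + Y(-12))² = (58 + 2*(-12))² = (58 - 24)² = 34² = 1156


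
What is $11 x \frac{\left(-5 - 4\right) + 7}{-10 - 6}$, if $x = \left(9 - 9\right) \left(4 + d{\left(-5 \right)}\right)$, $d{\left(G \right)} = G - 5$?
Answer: $0$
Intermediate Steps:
$d{\left(G \right)} = -5 + G$
$x = 0$ ($x = \left(9 - 9\right) \left(4 - 10\right) = 0 \left(4 - 10\right) = 0 \left(-6\right) = 0$)
$11 x \frac{\left(-5 - 4\right) + 7}{-10 - 6} = 11 \cdot 0 \frac{\left(-5 - 4\right) + 7}{-10 - 6} = 0 \frac{-9 + 7}{-16} = 0 \left(\left(-2\right) \left(- \frac{1}{16}\right)\right) = 0 \cdot \frac{1}{8} = 0$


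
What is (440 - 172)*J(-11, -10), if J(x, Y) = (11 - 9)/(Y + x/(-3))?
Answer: -1608/19 ≈ -84.632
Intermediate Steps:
J(x, Y) = 2/(Y - x/3) (J(x, Y) = 2/(Y + x*(-⅓)) = 2/(Y - x/3))
(440 - 172)*J(-11, -10) = (440 - 172)*(6/(-1*(-11) + 3*(-10))) = 268*(6/(11 - 30)) = 268*(6/(-19)) = 268*(6*(-1/19)) = 268*(-6/19) = -1608/19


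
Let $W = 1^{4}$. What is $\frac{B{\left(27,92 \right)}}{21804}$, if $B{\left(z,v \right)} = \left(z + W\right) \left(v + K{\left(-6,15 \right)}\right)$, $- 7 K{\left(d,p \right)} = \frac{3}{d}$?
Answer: $\frac{1289}{10902} \approx 0.11824$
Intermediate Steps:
$K{\left(d,p \right)} = - \frac{3}{7 d}$ ($K{\left(d,p \right)} = - \frac{3 \frac{1}{d}}{7} = - \frac{3}{7 d}$)
$W = 1$
$B{\left(z,v \right)} = \left(1 + z\right) \left(\frac{1}{14} + v\right)$ ($B{\left(z,v \right)} = \left(z + 1\right) \left(v - \frac{3}{7 \left(-6\right)}\right) = \left(1 + z\right) \left(v - - \frac{1}{14}\right) = \left(1 + z\right) \left(v + \frac{1}{14}\right) = \left(1 + z\right) \left(\frac{1}{14} + v\right)$)
$\frac{B{\left(27,92 \right)}}{21804} = \frac{\frac{1}{14} + 92 + \frac{1}{14} \cdot 27 + 92 \cdot 27}{21804} = \left(\frac{1}{14} + 92 + \frac{27}{14} + 2484\right) \frac{1}{21804} = 2578 \cdot \frac{1}{21804} = \frac{1289}{10902}$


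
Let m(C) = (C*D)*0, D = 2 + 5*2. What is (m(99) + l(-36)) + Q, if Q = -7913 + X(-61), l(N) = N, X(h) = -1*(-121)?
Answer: -7828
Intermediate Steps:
X(h) = 121
D = 12 (D = 2 + 10 = 12)
Q = -7792 (Q = -7913 + 121 = -7792)
m(C) = 0 (m(C) = (C*12)*0 = (12*C)*0 = 0)
(m(99) + l(-36)) + Q = (0 - 36) - 7792 = -36 - 7792 = -7828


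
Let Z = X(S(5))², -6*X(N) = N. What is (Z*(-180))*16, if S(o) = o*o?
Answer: -50000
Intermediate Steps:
S(o) = o²
X(N) = -N/6
Z = 625/36 (Z = (-⅙*5²)² = (-⅙*25)² = (-25/6)² = 625/36 ≈ 17.361)
(Z*(-180))*16 = ((625/36)*(-180))*16 = -3125*16 = -50000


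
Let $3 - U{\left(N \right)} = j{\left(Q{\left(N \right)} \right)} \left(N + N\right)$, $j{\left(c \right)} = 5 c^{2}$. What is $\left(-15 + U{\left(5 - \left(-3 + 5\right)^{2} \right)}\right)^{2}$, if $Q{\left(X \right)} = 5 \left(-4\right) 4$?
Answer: $4097536144$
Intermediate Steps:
$Q{\left(X \right)} = -80$ ($Q{\left(X \right)} = \left(-20\right) 4 = -80$)
$U{\left(N \right)} = 3 - 64000 N$ ($U{\left(N \right)} = 3 - 5 \left(-80\right)^{2} \left(N + N\right) = 3 - 5 \cdot 6400 \cdot 2 N = 3 - 32000 \cdot 2 N = 3 - 64000 N$)
$\left(-15 + U{\left(5 - \left(-3 + 5\right)^{2} \right)}\right)^{2} = \left(-15 + \left(3 - 64000 \left(5 - \left(-3 + 5\right)^{2}\right)\right)\right)^{2} = \left(-15 + \left(3 - 64000 \left(5 - 2^{2}\right)\right)\right)^{2} = \left(-15 + \left(3 - 64000 \left(5 - 4\right)\right)\right)^{2} = \left(-15 + \left(3 - 64000\right)\right)^{2} = \left(-15 - 63997\right)^{2} = \left(-64012\right)^{2} = 4097536144$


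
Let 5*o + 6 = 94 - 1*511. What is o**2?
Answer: 178929/25 ≈ 7157.2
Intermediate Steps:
o = -423/5 (o = -6/5 + (94 - 1*511)/5 = -6/5 + (94 - 511)/5 = -6/5 + (1/5)*(-417) = -6/5 - 417/5 = -423/5 ≈ -84.600)
o**2 = (-423/5)**2 = 178929/25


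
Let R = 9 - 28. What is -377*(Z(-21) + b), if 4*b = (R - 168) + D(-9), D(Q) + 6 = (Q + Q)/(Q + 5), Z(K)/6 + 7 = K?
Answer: 648817/8 ≈ 81102.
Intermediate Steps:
R = -19
Z(K) = -42 + 6*K
D(Q) = -6 + 2*Q/(5 + Q) (D(Q) = -6 + (Q + Q)/(Q + 5) = -6 + (2*Q)/(5 + Q) = -6 + 2*Q/(5 + Q))
b = -377/8 (b = ((-19 - 168) + 2*(-15 - 2*(-9))/(5 - 9))/4 = (-187 + 2*(-15 + 18)/(-4))/4 = (-187 + 2*(-1/4)*3)/4 = (-187 - 3/2)/4 = (1/4)*(-377/2) = -377/8 ≈ -47.125)
-377*(Z(-21) + b) = -377*((-42 + 6*(-21)) - 377/8) = -377*((-42 - 126) - 377/8) = -377*(-168 - 377/8) = -377*(-1721/8) = 648817/8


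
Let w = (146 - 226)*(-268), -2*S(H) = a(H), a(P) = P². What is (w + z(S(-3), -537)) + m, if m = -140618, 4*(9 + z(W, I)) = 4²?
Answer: -119183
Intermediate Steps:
S(H) = -H²/2
z(W, I) = -5 (z(W, I) = -9 + (¼)*4² = -9 + (¼)*16 = -9 + 4 = -5)
w = 21440 (w = -80*(-268) = 21440)
(w + z(S(-3), -537)) + m = (21440 - 5) - 140618 = 21435 - 140618 = -119183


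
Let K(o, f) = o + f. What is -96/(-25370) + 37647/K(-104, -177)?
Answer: -477538707/3564485 ≈ -133.97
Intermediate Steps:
K(o, f) = f + o
-96/(-25370) + 37647/K(-104, -177) = -96/(-25370) + 37647/(-177 - 104) = -96*(-1/25370) + 37647/(-281) = 48/12685 + 37647*(-1/281) = 48/12685 - 37647/281 = -477538707/3564485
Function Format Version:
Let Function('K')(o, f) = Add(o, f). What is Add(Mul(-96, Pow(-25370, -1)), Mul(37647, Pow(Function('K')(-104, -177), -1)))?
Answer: Rational(-477538707, 3564485) ≈ -133.97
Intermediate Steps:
Function('K')(o, f) = Add(f, o)
Add(Mul(-96, Pow(-25370, -1)), Mul(37647, Pow(Function('K')(-104, -177), -1))) = Add(Mul(-96, Pow(-25370, -1)), Mul(37647, Pow(Add(-177, -104), -1))) = Add(Mul(-96, Rational(-1, 25370)), Mul(37647, Pow(-281, -1))) = Add(Rational(48, 12685), Mul(37647, Rational(-1, 281))) = Add(Rational(48, 12685), Rational(-37647, 281)) = Rational(-477538707, 3564485)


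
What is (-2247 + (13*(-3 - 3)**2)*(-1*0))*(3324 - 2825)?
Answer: -1121253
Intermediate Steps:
(-2247 + (13*(-3 - 3)**2)*(-1*0))*(3324 - 2825) = (-2247 + (13*(-6)**2)*0)*499 = (-2247 + (13*36)*0)*499 = (-2247 + 468*0)*499 = (-2247 + 0)*499 = -2247*499 = -1121253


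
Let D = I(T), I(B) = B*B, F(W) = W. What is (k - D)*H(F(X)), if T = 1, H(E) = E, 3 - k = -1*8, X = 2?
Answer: 20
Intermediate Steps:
k = 11 (k = 3 - (-1)*8 = 3 - 1*(-8) = 3 + 8 = 11)
I(B) = B**2
D = 1 (D = 1**2 = 1)
(k - D)*H(F(X)) = (11 - 1*1)*2 = (11 - 1)*2 = 10*2 = 20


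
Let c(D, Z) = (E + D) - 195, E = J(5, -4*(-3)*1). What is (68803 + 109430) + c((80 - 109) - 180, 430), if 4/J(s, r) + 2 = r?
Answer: 889147/5 ≈ 1.7783e+5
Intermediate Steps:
J(s, r) = 4/(-2 + r)
E = ⅖ (E = 4/(-2 - 4*(-3)*1) = 4/(-2 + 12*1) = 4/(-2 + 12) = 4/10 = 4*(⅒) = ⅖ ≈ 0.40000)
c(D, Z) = -973/5 + D (c(D, Z) = (⅖ + D) - 195 = -973/5 + D)
(68803 + 109430) + c((80 - 109) - 180, 430) = (68803 + 109430) + (-973/5 + ((80 - 109) - 180)) = 178233 + (-973/5 + (-29 - 180)) = 178233 + (-973/5 - 209) = 178233 - 2018/5 = 889147/5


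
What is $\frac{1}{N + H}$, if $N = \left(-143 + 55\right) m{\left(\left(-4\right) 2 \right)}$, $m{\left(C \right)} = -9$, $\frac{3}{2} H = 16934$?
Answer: $\frac{3}{36244} \approx 8.2772 \cdot 10^{-5}$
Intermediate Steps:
$H = \frac{33868}{3}$ ($H = \frac{2}{3} \cdot 16934 = \frac{33868}{3} \approx 11289.0$)
$N = 792$ ($N = \left(-143 + 55\right) \left(-9\right) = \left(-88\right) \left(-9\right) = 792$)
$\frac{1}{N + H} = \frac{1}{792 + \frac{33868}{3}} = \frac{1}{\frac{36244}{3}} = \frac{3}{36244}$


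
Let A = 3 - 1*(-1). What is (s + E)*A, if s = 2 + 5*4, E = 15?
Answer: 148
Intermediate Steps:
s = 22 (s = 2 + 20 = 22)
A = 4 (A = 3 + 1 = 4)
(s + E)*A = (22 + 15)*4 = 37*4 = 148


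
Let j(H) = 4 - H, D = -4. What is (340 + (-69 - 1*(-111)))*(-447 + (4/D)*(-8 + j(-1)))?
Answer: -169608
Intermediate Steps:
(340 + (-69 - 1*(-111)))*(-447 + (4/D)*(-8 + j(-1))) = (340 + (-69 - 1*(-111)))*(-447 + (4/(-4))*(-8 + (4 - 1*(-1)))) = (340 + (-69 + 111))*(-447 + (4*(-1/4))*(-8 + (4 + 1))) = (340 + 42)*(-447 - (-8 + 5)) = 382*(-447 - 1*(-3)) = 382*(-447 + 3) = 382*(-444) = -169608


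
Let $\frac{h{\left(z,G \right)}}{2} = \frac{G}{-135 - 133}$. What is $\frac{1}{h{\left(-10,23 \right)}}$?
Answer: $- \frac{134}{23} \approx -5.8261$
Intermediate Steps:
$h{\left(z,G \right)} = - \frac{G}{134}$ ($h{\left(z,G \right)} = 2 \frac{G}{-135 - 133} = 2 \frac{G}{-268} = 2 G \left(- \frac{1}{268}\right) = 2 \left(- \frac{G}{268}\right) = - \frac{G}{134}$)
$\frac{1}{h{\left(-10,23 \right)}} = \frac{1}{\left(- \frac{1}{134}\right) 23} = \frac{1}{- \frac{23}{134}} = - \frac{134}{23}$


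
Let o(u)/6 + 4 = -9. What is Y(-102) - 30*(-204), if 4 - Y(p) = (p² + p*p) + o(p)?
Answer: -14606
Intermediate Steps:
o(u) = -78 (o(u) = -24 + 6*(-9) = -24 - 54 = -78)
Y(p) = 82 - 2*p² (Y(p) = 4 - ((p² + p*p) - 78) = 4 - ((p² + p²) - 78) = 4 - (2*p² - 78) = 4 - (-78 + 2*p²) = 4 + (78 - 2*p²) = 82 - 2*p²)
Y(-102) - 30*(-204) = (82 - 2*(-102)²) - 30*(-204) = (82 - 2*10404) + 6120 = (82 - 20808) + 6120 = -20726 + 6120 = -14606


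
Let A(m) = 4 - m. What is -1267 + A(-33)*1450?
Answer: 52383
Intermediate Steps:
-1267 + A(-33)*1450 = -1267 + (4 - 1*(-33))*1450 = -1267 + (4 + 33)*1450 = -1267 + 37*1450 = -1267 + 53650 = 52383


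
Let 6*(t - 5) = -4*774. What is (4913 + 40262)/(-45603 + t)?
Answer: -45175/46114 ≈ -0.97964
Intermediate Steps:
t = -511 (t = 5 + (-4*774)/6 = 5 + (⅙)*(-3096) = 5 - 516 = -511)
(4913 + 40262)/(-45603 + t) = (4913 + 40262)/(-45603 - 511) = 45175/(-46114) = 45175*(-1/46114) = -45175/46114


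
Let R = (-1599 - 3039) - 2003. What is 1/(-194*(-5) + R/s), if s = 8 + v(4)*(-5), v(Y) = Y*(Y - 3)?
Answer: 12/18281 ≈ 0.00065642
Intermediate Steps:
v(Y) = Y*(-3 + Y)
s = -12 (s = 8 + (4*(-3 + 4))*(-5) = 8 + (4*1)*(-5) = 8 + 4*(-5) = 8 - 20 = -12)
R = -6641 (R = -4638 - 2003 = -6641)
1/(-194*(-5) + R/s) = 1/(-194*(-5) - 6641/(-12)) = 1/(970 - 6641*(-1/12)) = 1/(970 + 6641/12) = 1/(18281/12) = 12/18281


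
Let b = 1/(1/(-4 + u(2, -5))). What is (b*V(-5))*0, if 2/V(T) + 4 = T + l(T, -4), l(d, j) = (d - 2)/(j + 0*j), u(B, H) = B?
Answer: 0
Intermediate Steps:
l(d, j) = (-2 + d)/j (l(d, j) = (-2 + d)/(j + 0) = (-2 + d)/j)
b = -2 (b = 1/(1/(-4 + 2)) = 1/(1/(-2)) = 1/(-½) = -2)
V(T) = 2/(-7/2 + 3*T/4) (V(T) = 2/(-4 + (T + (-2 + T)/(-4))) = 2/(-4 + (T - (-2 + T)/4)) = 2/(-4 + (T + (½ - T/4))) = 2/(-4 + (½ + 3*T/4)) = 2/(-7/2 + 3*T/4))
(b*V(-5))*0 = -16/(-14 + 3*(-5))*0 = -16/(-14 - 15)*0 = -16/(-29)*0 = -16*(-1)/29*0 = -2*(-8/29)*0 = (16/29)*0 = 0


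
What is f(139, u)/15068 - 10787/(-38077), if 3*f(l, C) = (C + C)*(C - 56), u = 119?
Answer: 176423681/286872118 ≈ 0.61499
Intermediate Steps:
f(l, C) = 2*C*(-56 + C)/3 (f(l, C) = ((C + C)*(C - 56))/3 = ((2*C)*(-56 + C))/3 = (2*C*(-56 + C))/3 = 2*C*(-56 + C)/3)
f(139, u)/15068 - 10787/(-38077) = ((⅔)*119*(-56 + 119))/15068 - 10787/(-38077) = ((⅔)*119*63)*(1/15068) - 10787*(-1/38077) = 4998*(1/15068) + 10787/38077 = 2499/7534 + 10787/38077 = 176423681/286872118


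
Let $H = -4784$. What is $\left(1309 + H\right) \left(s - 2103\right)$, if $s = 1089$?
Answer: $3523650$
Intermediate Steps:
$\left(1309 + H\right) \left(s - 2103\right) = \left(1309 - 4784\right) \left(1089 - 2103\right) = \left(-3475\right) \left(-1014\right) = 3523650$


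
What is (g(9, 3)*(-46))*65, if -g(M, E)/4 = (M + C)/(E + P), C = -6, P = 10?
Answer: 2760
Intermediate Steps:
g(M, E) = -4*(-6 + M)/(10 + E) (g(M, E) = -4*(M - 6)/(E + 10) = -4*(-6 + M)/(10 + E))
(g(9, 3)*(-46))*65 = ((4*(6 - 1*9)/(10 + 3))*(-46))*65 = ((4*(6 - 9)/13)*(-46))*65 = ((4*(1/13)*(-3))*(-46))*65 = -12/13*(-46)*65 = (552/13)*65 = 2760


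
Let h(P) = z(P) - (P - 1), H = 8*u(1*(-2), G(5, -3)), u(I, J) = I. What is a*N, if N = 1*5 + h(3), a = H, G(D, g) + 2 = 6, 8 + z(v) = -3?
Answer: 128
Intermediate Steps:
z(v) = -11 (z(v) = -8 - 3 = -11)
G(D, g) = 4 (G(D, g) = -2 + 6 = 4)
H = -16 (H = 8*(1*(-2)) = 8*(-2) = -16)
a = -16
h(P) = -10 - P (h(P) = -11 - (P - 1) = -11 - (-1 + P) = -11 + (1 - P) = -10 - P)
N = -8 (N = 1*5 + (-10 - 1*3) = 5 + (-10 - 3) = 5 - 13 = -8)
a*N = -16*(-8) = 128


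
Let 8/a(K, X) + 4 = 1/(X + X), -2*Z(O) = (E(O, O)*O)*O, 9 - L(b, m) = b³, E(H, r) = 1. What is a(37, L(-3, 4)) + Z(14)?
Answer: -28702/287 ≈ -100.01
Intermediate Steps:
L(b, m) = 9 - b³
Z(O) = -O²/2 (Z(O) = -1*O*O/2 = -O*O/2 = -O²/2)
a(K, X) = 8/(-4 + 1/(2*X)) (a(K, X) = 8/(-4 + 1/(X + X)) = 8/(-4 + 1/(2*X)))
a(37, L(-3, 4)) + Z(14) = -16*(9 - 1*(-3)³)/(-1 + 8*(9 - 1*(-3)³)) - ½*14² = -16*(9 - 1*(-27))/(-1 + 8*(9 - 1*(-27))) - ½*196 = -16*(9 + 27)/(-1 + 8*(9 + 27)) - 98 = -16*36/(-1 + 8*36) - 98 = -16*36/(-1 + 288) - 98 = -16*36/287 - 98 = -16*36*1/287 - 98 = -576/287 - 98 = -28702/287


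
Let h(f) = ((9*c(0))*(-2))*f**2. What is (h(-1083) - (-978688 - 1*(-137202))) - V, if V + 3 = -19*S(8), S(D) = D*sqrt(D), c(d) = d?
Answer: 841489 + 304*sqrt(2) ≈ 8.4192e+5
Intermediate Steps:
S(D) = D**(3/2)
h(f) = 0 (h(f) = ((9*0)*(-2))*f**2 = (0*(-2))*f**2 = 0*f**2 = 0)
V = -3 - 304*sqrt(2) ≈ -432.92
(h(-1083) - (-978688 - 1*(-137202))) - V = (0 - (-978688 - 1*(-137202))) - (-3 - 304*sqrt(2)) = (0 - (-978688 + 137202)) + (3 + 304*sqrt(2)) = (0 - 1*(-841486)) + (3 + 304*sqrt(2)) = (0 + 841486) + (3 + 304*sqrt(2)) = 841486 + (3 + 304*sqrt(2)) = 841489 + 304*sqrt(2)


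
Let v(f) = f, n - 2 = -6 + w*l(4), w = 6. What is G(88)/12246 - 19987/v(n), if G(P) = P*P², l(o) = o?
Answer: -115565681/122460 ≈ -943.70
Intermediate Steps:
n = 20 (n = 2 + (-6 + 6*4) = 2 + (-6 + 24) = 2 + 18 = 20)
G(P) = P³
G(88)/12246 - 19987/v(n) = 88³/12246 - 19987/20 = 681472*(1/12246) - 19987*1/20 = 340736/6123 - 19987/20 = -115565681/122460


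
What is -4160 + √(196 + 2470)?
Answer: -4160 + √2666 ≈ -4108.4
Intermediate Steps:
-4160 + √(196 + 2470) = -4160 + √2666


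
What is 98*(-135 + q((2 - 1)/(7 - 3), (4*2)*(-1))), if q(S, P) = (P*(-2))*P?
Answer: -25774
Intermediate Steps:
q(S, P) = -2*P² (q(S, P) = (-2*P)*P = -2*P²)
98*(-135 + q((2 - 1)/(7 - 3), (4*2)*(-1))) = 98*(-135 - 2*((4*2)*(-1))²) = 98*(-135 - 2*(8*(-1))²) = 98*(-135 - 2*(-8)²) = 98*(-135 - 2*64) = 98*(-135 - 128) = 98*(-263) = -25774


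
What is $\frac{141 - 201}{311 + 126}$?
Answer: $- \frac{60}{437} \approx -0.1373$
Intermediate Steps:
$\frac{141 - 201}{311 + 126} = - \frac{60}{437}$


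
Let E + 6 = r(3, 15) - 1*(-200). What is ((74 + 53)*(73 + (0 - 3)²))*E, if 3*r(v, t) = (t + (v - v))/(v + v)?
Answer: 6086983/3 ≈ 2.0290e+6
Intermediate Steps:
r(v, t) = t/(6*v) (r(v, t) = ((t + (v - v))/(v + v))/3 = ((t + 0)/((2*v)))/3 = (t*(1/(2*v)))/3 = (t/(2*v))/3 = t/(6*v))
E = 1169/6 (E = -6 + ((⅙)*15/3 - 1*(-200)) = -6 + ((⅙)*15*(⅓) + 200) = -6 + (⅚ + 200) = -6 + 1205/6 = 1169/6 ≈ 194.83)
((74 + 53)*(73 + (0 - 3)²))*E = ((74 + 53)*(73 + (0 - 3)²))*(1169/6) = (127*(73 + (-3)²))*(1169/6) = (127*(73 + 9))*(1169/6) = (127*82)*(1169/6) = 10414*(1169/6) = 6086983/3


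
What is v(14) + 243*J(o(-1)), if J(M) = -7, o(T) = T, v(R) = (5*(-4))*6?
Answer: -1821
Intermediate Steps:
v(R) = -120 (v(R) = -20*6 = -120)
v(14) + 243*J(o(-1)) = -120 + 243*(-7) = -120 - 1701 = -1821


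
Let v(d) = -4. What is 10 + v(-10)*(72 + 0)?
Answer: -278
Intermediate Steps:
10 + v(-10)*(72 + 0) = 10 - 4*(72 + 0) = 10 - 4*72 = 10 - 288 = -278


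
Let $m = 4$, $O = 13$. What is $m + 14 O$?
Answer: $186$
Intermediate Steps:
$m + 14 O = 4 + 14 \cdot 13 = 4 + 182 = 186$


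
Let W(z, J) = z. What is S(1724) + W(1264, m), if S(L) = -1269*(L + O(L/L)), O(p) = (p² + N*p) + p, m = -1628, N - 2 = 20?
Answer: -2216948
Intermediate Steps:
N = 22 (N = 2 + 20 = 22)
O(p) = p² + 23*p (O(p) = (p² + 22*p) + p = p² + 23*p)
S(L) = -30456 - 1269*L (S(L) = -1269*(L + (L/L)*(23 + L/L)) = -1269*(L + 1*(23 + 1)) = -1269*(L + 1*24) = -1269*(L + 24) = -1269*(24 + L) = -30456 - 1269*L)
S(1724) + W(1264, m) = (-30456 - 1269*1724) + 1264 = (-30456 - 2187756) + 1264 = -2218212 + 1264 = -2216948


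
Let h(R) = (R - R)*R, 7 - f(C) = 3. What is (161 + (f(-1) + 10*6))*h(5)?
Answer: 0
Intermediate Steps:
f(C) = 4 (f(C) = 7 - 1*3 = 7 - 3 = 4)
h(R) = 0 (h(R) = 0*R = 0)
(161 + (f(-1) + 10*6))*h(5) = (161 + (4 + 10*6))*0 = (161 + (4 + 60))*0 = (161 + 64)*0 = 225*0 = 0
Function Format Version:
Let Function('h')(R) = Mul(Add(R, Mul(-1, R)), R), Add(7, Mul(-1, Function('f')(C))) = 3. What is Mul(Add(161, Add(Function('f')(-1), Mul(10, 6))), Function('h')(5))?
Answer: 0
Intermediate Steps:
Function('f')(C) = 4 (Function('f')(C) = Add(7, Mul(-1, 3)) = Add(7, -3) = 4)
Function('h')(R) = 0 (Function('h')(R) = Mul(0, R) = 0)
Mul(Add(161, Add(Function('f')(-1), Mul(10, 6))), Function('h')(5)) = Mul(Add(161, Add(4, Mul(10, 6))), 0) = Mul(Add(161, Add(4, 60)), 0) = Mul(Add(161, 64), 0) = Mul(225, 0) = 0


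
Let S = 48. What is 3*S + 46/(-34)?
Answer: 2425/17 ≈ 142.65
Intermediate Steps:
3*S + 46/(-34) = 3*48 + 46/(-34) = 144 + 46*(-1/34) = 144 - 23/17 = 2425/17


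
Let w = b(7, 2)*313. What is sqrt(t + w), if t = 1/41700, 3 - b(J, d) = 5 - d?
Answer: sqrt(417)/4170 ≈ 0.0048970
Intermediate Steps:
b(J, d) = -2 + d (b(J, d) = 3 - (5 - d) = 3 + (-5 + d) = -2 + d)
t = 1/41700 ≈ 2.3981e-5
w = 0 (w = (-2 + 2)*313 = 0*313 = 0)
sqrt(t + w) = sqrt(1/41700 + 0) = sqrt(1/41700) = sqrt(417)/4170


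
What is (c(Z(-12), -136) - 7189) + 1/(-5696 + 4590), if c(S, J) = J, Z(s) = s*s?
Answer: -8101451/1106 ≈ -7325.0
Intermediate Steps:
Z(s) = s²
(c(Z(-12), -136) - 7189) + 1/(-5696 + 4590) = (-136 - 7189) + 1/(-5696 + 4590) = -7325 + 1/(-1106) = -7325 - 1/1106 = -8101451/1106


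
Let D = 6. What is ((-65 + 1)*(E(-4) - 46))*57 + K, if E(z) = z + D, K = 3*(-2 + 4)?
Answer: 160518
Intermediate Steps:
K = 6 (K = 3*2 = 6)
E(z) = 6 + z (E(z) = z + 6 = 6 + z)
((-65 + 1)*(E(-4) - 46))*57 + K = ((-65 + 1)*((6 - 4) - 46))*57 + 6 = -64*(2 - 46)*57 + 6 = -64*(-44)*57 + 6 = 2816*57 + 6 = 160512 + 6 = 160518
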